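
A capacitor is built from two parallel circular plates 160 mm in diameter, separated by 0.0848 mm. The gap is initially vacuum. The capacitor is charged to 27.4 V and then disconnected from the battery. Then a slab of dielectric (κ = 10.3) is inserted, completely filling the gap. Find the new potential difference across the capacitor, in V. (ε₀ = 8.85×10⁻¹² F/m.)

A = π(160/2 mm)² = 2.01×10⁻² m².
Initially C₁ = ε₀A/d = 8.85×10⁻¹² × 2.01×10⁻² / 8.48×10⁻⁵ = 2.10×10⁻⁹ F.
V₁ = 27.4 V.
Isolated ⇒ Q is held fixed. C₂ = 10.3 C₁ and V = Q/C, so V₂/V₁ = C₁/C₂ = 0.0971.
V₂ = 0.0971 × 27.4 = 2.66 V.

V ≈ 2.66 V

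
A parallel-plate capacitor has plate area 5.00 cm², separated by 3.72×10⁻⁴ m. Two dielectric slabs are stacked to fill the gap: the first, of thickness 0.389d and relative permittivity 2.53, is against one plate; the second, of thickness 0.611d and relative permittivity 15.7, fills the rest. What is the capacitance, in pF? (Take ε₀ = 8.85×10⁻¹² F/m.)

61.7 pF

A = 5.00 cm² = 5.00×10⁻⁴ m².
Stacked slabs ⇒ two capacitors in series, each with the full plate area.
C₁ = κ₁ε₀A/d₁ = 2.53 × 8.85×10⁻¹² × 5.00×10⁻⁴ / 1.45×10⁻⁴ = 7.74×10⁻¹¹ F.
C₂ = κ₂ε₀A/d₂ = 15.7 × 8.85×10⁻¹² × 5.00×10⁻⁴ / 2.27×10⁻⁴ = 3.06×10⁻¹⁰ F.
C = (1/C₁ + 1/C₂)⁻¹ = 6.17×10⁻¹¹ F.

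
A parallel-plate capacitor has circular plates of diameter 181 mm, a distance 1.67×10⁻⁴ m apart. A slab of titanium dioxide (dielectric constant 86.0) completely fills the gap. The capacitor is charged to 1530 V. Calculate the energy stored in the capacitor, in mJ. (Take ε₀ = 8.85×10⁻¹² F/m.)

137 mJ

A = π(181/2 mm)² = 2.57×10⁻² m².
C = κε₀A/d = 86.0 × 8.85×10⁻¹² × 2.57×10⁻² / 1.67×10⁻⁴ = 1.17×10⁻⁷ F.
U = ½CV² = ½ × 1.17×10⁻⁷ × (1530)² = 0.137 J.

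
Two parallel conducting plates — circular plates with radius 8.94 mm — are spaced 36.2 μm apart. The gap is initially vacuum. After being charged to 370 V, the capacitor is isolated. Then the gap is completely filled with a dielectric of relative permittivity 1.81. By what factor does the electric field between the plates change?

E₂/E₁ ≈ 0.552

Isolated ⇒ Q is held fixed.
V₂ = Q/C₂ = V₁/1.81; E = V/d, so E₂/E₁ = (V₂/V₁)(d₁/d₂) = 0.552.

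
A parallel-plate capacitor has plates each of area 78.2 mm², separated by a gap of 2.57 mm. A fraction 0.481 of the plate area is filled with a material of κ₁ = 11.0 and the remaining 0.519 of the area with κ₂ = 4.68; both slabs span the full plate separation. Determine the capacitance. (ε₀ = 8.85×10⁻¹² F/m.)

A = 78.2 mm² = 7.82×10⁻⁵ m².
Side-by-side slabs ⇒ two capacitors in parallel, each spanning the full gap.
C₁ = κ₁ε₀A₁/d = 11.0 × 8.85×10⁻¹² × 3.76×10⁻⁵ / 2.57×10⁻³ = 1.42×10⁻¹² F.
C₂ = κ₂ε₀A₂/d = 4.68 × 8.85×10⁻¹² × 4.06×10⁻⁵ / 2.57×10⁻³ = 6.54×10⁻¹³ F.
C = C₁ + C₂ = 2.08×10⁻¹² F.

2.08 pF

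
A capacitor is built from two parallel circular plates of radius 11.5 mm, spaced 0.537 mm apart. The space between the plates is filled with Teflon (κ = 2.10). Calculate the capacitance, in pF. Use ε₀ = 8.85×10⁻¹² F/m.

C ≈ 14.4 pF

A = π(11.5 mm)² = 4.15×10⁻⁴ m².
C = κε₀A/d = 2.10 × 8.85×10⁻¹² × 4.15×10⁻⁴ / 5.37×10⁻⁴ = 1.44×10⁻¹¹ F.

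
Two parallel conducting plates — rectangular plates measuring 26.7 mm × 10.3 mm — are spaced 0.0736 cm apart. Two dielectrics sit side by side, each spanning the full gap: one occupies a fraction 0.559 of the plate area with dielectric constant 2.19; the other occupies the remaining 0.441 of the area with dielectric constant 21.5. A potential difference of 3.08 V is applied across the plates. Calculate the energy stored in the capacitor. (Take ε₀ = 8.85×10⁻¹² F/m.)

168 pJ

A = 26.7 × 10.3 mm² = 2.75×10⁻⁴ m².
Side-by-side slabs ⇒ two capacitors in parallel, each spanning the full gap.
C₁ = κ₁ε₀A₁/d = 2.19 × 8.85×10⁻¹² × 1.54×10⁻⁴ / 7.36×10⁻⁴ = 4.05×10⁻¹² F.
C₂ = κ₂ε₀A₂/d = 21.5 × 8.85×10⁻¹² × 1.21×10⁻⁴ / 7.36×10⁻⁴ = 3.14×10⁻¹¹ F.
C = C₁ + C₂ = 3.54×10⁻¹¹ F.
U = ½CV² = ½ × 3.54×10⁻¹¹ × (3.08)² = 1.68×10⁻¹⁰ J.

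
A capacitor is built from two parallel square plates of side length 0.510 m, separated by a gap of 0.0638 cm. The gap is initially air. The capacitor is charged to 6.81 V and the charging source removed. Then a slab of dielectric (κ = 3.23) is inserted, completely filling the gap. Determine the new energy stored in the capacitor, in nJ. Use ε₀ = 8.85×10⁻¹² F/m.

A = (0.510 m)² = 0.260 m².
Initially C₁ = ε₀A/d = 8.85×10⁻¹² × 0.260 / 6.38×10⁻⁴ = 3.61×10⁻⁹ F.
U₁ = 8.37×10⁻⁸ J.
Isolated ⇒ Q is held fixed. C₂ = 3.23 C₁ and U = Q²/(2C), so U₂/U₁ = C₁/C₂ = 0.310.
U₂ = 0.310 × 8.37×10⁻⁸ = 2.59×10⁻⁸ J.

25.9 nJ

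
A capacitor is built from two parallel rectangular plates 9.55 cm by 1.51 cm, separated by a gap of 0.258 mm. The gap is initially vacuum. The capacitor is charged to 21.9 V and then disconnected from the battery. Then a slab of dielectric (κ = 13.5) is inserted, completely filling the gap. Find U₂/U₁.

Isolated ⇒ Q is held fixed.
C₂ = 13.5 C₁ and U = Q²/(2C), so U₂/U₁ = C₁/C₂ = 0.0741.

U₂/U₁ ≈ 0.0741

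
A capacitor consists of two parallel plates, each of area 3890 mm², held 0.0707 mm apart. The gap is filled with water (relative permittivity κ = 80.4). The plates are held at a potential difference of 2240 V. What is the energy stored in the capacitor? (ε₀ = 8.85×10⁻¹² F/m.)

U ≈ 98.2 mJ

A = 3890 mm² = 3.89×10⁻³ m².
C = κε₀A/d = 80.4 × 8.85×10⁻¹² × 3.89×10⁻³ / 7.07×10⁻⁵ = 3.91×10⁻⁸ F.
U = ½CV² = ½ × 3.91×10⁻⁸ × (2240)² = 9.82×10⁻² J.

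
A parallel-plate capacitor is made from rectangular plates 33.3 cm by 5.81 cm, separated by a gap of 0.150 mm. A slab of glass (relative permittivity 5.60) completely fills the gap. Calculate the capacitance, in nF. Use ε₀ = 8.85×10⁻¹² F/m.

A = 33.3 × 5.81 cm² = 1.93×10⁻² m².
C = κε₀A/d = 5.60 × 8.85×10⁻¹² × 1.93×10⁻² / 1.50×10⁻⁴ = 6.39×10⁻⁹ F.

6.39 nF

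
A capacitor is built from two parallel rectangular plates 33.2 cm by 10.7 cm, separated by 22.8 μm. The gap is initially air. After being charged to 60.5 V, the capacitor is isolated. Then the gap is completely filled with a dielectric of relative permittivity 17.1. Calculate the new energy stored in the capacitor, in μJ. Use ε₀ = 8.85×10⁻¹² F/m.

A = 33.2 × 10.7 cm² = 3.55×10⁻² m².
Initially C₁ = ε₀A/d = 8.85×10⁻¹² × 3.55×10⁻² / 2.28×10⁻⁵ = 1.38×10⁻⁸ F.
U₁ = 2.52×10⁻⁵ J.
Isolated ⇒ Q is held fixed. C₂ = 17.1 C₁ and U = Q²/(2C), so U₂/U₁ = C₁/C₂ = 0.0585.
U₂ = 0.0585 × 2.52×10⁻⁵ = 1.48×10⁻⁶ J.

U ≈ 1.48 μJ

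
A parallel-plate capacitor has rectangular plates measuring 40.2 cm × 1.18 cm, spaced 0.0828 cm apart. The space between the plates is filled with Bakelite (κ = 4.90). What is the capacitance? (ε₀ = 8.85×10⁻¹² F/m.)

C ≈ 248 pF

A = 40.2 × 1.18 cm² = 4.74×10⁻³ m².
C = κε₀A/d = 4.90 × 8.85×10⁻¹² × 4.74×10⁻³ / 8.28×10⁻⁴ = 2.48×10⁻¹⁰ F.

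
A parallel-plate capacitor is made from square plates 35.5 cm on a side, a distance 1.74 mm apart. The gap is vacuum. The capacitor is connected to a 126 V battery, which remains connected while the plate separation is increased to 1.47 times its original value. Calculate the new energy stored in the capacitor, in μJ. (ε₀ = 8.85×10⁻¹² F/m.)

A = (35.5 cm)² = 0.126 m².
Initially C₁ = ε₀A/d = 8.85×10⁻¹² × 0.126 / 1.74×10⁻³ = 6.41×10⁻¹⁰ F.
U₁ = 5.09×10⁻⁶ J.
Battery connected ⇒ V is held fixed. C₂ = 0.680 C₁ and U = ½CV², so U₂/U₁ = C₂/C₁ = 0.680.
U₂ = 0.680 × 5.09×10⁻⁶ = 3.46×10⁻⁶ J.

3.46 μJ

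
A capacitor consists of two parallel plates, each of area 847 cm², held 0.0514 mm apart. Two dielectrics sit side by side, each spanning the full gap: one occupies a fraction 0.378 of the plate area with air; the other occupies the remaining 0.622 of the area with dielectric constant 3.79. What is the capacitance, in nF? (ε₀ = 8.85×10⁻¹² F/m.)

A = 847 cm² = 8.47×10⁻² m².
Side-by-side slabs ⇒ two capacitors in parallel, each spanning the full gap.
C₁ = κ₁ε₀A₁/d = 1.00 × 8.85×10⁻¹² × 3.20×10⁻² / 5.14×10⁻⁵ = 5.51×10⁻⁹ F.
C₂ = κ₂ε₀A₂/d = 3.79 × 8.85×10⁻¹² × 5.27×10⁻² / 5.14×10⁻⁵ = 3.44×10⁻⁸ F.
C = C₁ + C₂ = 3.99×10⁻⁸ F.

39.9 nF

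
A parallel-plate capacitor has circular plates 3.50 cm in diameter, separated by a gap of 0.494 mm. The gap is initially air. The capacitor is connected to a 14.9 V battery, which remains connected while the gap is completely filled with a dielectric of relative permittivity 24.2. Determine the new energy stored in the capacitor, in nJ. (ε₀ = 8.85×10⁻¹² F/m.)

A = π(3.50/2 cm)² = 9.62×10⁻⁴ m².
Initially C₁ = ε₀A/d = 8.85×10⁻¹² × 9.62×10⁻⁴ / 4.94×10⁻⁴ = 1.72×10⁻¹¹ F.
U₁ = 1.91×10⁻⁹ J.
Battery connected ⇒ V is held fixed. C₂ = 24.2 C₁ and U = ½CV², so U₂/U₁ = C₂/C₁ = 24.2.
U₂ = 24.2 × 1.91×10⁻⁹ = 4.63×10⁻⁸ J.

U ≈ 46.3 nJ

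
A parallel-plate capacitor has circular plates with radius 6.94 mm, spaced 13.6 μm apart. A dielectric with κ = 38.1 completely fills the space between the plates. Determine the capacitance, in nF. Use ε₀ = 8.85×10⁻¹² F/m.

C ≈ 3.75 nF

A = π(6.94 mm)² = 1.51×10⁻⁴ m².
C = κε₀A/d = 38.1 × 8.85×10⁻¹² × 1.51×10⁻⁴ / 1.36×10⁻⁵ = 3.75×10⁻⁹ F.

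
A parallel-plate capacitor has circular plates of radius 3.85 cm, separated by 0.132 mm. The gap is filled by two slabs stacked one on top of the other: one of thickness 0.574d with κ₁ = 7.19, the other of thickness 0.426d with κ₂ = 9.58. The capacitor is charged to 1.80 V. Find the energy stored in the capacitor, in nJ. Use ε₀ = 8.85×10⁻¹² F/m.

4.07 nJ

A = π(3.85 cm)² = 4.66×10⁻³ m².
Stacked slabs ⇒ two capacitors in series, each with the full plate area.
C₁ = κ₁ε₀A/d₁ = 7.19 × 8.85×10⁻¹² × 4.66×10⁻³ / 7.58×10⁻⁵ = 3.91×10⁻⁹ F.
C₂ = κ₂ε₀A/d₂ = 9.58 × 8.85×10⁻¹² × 4.66×10⁻³ / 5.62×10⁻⁵ = 7.02×10⁻⁹ F.
C = (1/C₁ + 1/C₂)⁻¹ = 2.51×10⁻⁹ F.
U = ½CV² = ½ × 2.51×10⁻⁹ × (1.80)² = 4.07×10⁻⁹ J.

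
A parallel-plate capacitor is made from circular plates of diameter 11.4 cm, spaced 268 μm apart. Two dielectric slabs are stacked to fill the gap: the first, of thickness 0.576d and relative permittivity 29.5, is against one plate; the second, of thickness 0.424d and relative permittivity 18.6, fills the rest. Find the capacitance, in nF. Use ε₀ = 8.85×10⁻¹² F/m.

7.96 nF

A = π(11.4/2 cm)² = 1.02×10⁻² m².
Stacked slabs ⇒ two capacitors in series, each with the full plate area.
C₁ = κ₁ε₀A/d₁ = 29.5 × 8.85×10⁻¹² × 1.02×10⁻² / 1.54×10⁻⁴ = 1.73×10⁻⁸ F.
C₂ = κ₂ε₀A/d₂ = 18.6 × 8.85×10⁻¹² × 1.02×10⁻² / 1.14×10⁻⁴ = 1.48×10⁻⁸ F.
C = (1/C₁ + 1/C₂)⁻¹ = 7.96×10⁻⁹ F.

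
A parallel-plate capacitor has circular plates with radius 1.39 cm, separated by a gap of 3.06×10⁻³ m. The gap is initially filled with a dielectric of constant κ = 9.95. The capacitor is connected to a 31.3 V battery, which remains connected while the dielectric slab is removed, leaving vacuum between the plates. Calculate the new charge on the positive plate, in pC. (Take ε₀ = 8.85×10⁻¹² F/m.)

A = π(1.39 cm)² = 6.07×10⁻⁴ m².
Initially C₁ = κε₀A/d = 9.95 × 8.85×10⁻¹² × 6.07×10⁻⁴ / 3.06×10⁻³ = 1.75×10⁻¹¹ F.
Q₁ = 5.47×10⁻¹⁰ C.
Battery connected ⇒ V is held fixed. C₂ = 0.101 C₁ and Q = CV, so Q₂/Q₁ = C₂/C₁ = 0.101.
Q₂ = 0.101 × 5.47×10⁻¹⁰ = 5.49×10⁻¹¹ C.

54.9 pC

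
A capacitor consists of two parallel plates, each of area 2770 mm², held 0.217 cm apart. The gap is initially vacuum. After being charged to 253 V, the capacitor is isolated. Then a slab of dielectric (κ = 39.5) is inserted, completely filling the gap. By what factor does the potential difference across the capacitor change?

Isolated ⇒ Q is held fixed.
C₂ = 39.5 C₁ and V = Q/C, so V₂/V₁ = C₁/C₂ = 0.0253.

0.0253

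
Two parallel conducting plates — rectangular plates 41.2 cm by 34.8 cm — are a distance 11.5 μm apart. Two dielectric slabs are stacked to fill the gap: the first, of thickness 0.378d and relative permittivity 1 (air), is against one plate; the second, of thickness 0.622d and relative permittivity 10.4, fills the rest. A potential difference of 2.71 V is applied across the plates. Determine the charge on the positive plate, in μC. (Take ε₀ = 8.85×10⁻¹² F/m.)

0.683 μC

A = 41.2 × 34.8 cm² = 0.143 m².
Stacked slabs ⇒ two capacitors in series, each with the full plate area.
C₁ = κ₁ε₀A/d₁ = 1.00 × 8.85×10⁻¹² × 0.143 / 4.35×10⁻⁶ = 2.92×10⁻⁷ F.
C₂ = κ₂ε₀A/d₂ = 10.4 × 8.85×10⁻¹² × 0.143 / 7.15×10⁻⁶ = 1.84×10⁻⁶ F.
C = (1/C₁ + 1/C₂)⁻¹ = 2.52×10⁻⁷ F.
Q = CV = 2.52×10⁻⁷ × 2.71 = 6.83×10⁻⁷ C.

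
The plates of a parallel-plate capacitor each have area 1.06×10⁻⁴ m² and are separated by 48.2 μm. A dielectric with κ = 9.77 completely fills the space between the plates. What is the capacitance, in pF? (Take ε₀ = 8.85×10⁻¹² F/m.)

C = κε₀A/d = 9.77 × 8.85×10⁻¹² × 1.06×10⁻⁴ / 4.82×10⁻⁵ = 1.90×10⁻¹⁰ F.

C ≈ 190 pF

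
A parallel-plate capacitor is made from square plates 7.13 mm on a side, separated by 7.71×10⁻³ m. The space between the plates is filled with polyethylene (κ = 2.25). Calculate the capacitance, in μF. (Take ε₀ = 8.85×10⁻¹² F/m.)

A = (7.13 mm)² = 5.08×10⁻⁵ m².
C = κε₀A/d = 2.25 × 8.85×10⁻¹² × 5.08×10⁻⁵ / 7.71×10⁻³ = 1.31×10⁻¹³ F.

1.31×10⁻⁷ μF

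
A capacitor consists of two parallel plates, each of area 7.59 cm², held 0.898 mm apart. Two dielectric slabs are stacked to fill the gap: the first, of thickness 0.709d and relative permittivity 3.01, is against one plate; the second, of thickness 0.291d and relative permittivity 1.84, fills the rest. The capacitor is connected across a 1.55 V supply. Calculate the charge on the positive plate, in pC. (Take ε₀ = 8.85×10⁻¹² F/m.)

29.4 pC

A = 7.59 cm² = 7.59×10⁻⁴ m².
Stacked slabs ⇒ two capacitors in series, each with the full plate area.
C₁ = κ₁ε₀A/d₁ = 3.01 × 8.85×10⁻¹² × 7.59×10⁻⁴ / 6.37×10⁻⁴ = 3.18×10⁻¹¹ F.
C₂ = κ₂ε₀A/d₂ = 1.84 × 8.85×10⁻¹² × 7.59×10⁻⁴ / 2.61×10⁻⁴ = 4.73×10⁻¹¹ F.
C = (1/C₁ + 1/C₂)⁻¹ = 1.90×10⁻¹¹ F.
Q = CV = 1.90×10⁻¹¹ × 1.55 = 2.94×10⁻¹¹ C.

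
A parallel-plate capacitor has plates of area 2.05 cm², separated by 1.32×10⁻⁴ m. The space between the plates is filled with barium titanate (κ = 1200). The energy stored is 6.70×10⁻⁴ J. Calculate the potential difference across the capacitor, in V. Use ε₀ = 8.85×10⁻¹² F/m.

A = 2.05 cm² = 2.05×10⁻⁴ m².
C = κε₀A/d = 1200 × 8.85×10⁻¹² × 2.05×10⁻⁴ / 1.32×10⁻⁴ = 1.65×10⁻⁸ F.
V = √(2U/C) = √(2 × 6.70×10⁻⁴ / 1.65×10⁻⁸) = 2.85×10² V.

285 V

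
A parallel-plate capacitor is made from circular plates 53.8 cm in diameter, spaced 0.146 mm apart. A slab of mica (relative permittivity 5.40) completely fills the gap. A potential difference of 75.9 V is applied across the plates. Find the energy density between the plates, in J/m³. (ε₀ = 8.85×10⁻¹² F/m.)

E = V/d = 75.9 / 1.46×10⁻⁴ = 5.20×10⁵ V/m.
u = ½κε₀E² = ½ × 5.40 × 8.85×10⁻¹² × (5.20×10⁵)² = 6.46 J/m³.

u ≈ 6.46 J/m³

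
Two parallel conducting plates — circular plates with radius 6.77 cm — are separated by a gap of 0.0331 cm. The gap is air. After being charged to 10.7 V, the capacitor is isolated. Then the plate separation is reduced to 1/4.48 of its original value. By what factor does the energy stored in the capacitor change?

0.223

Isolated ⇒ Q is held fixed.
C₂ = 4.48 C₁ and U = Q²/(2C), so U₂/U₁ = C₁/C₂ = 0.223.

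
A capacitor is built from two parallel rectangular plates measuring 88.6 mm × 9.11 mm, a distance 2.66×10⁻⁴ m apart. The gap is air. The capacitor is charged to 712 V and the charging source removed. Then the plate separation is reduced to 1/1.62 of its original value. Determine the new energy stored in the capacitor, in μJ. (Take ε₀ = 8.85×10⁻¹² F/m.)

A = 88.6 × 9.11 mm² = 8.07×10⁻⁴ m².
Initially C₁ = ε₀A/d = 8.85×10⁻¹² × 8.07×10⁻⁴ / 2.66×10⁻⁴ = 2.69×10⁻¹¹ F.
U₁ = 6.81×10⁻⁶ J.
Isolated ⇒ Q is held fixed. C₂ = 1.62 C₁ and U = Q²/(2C), so U₂/U₁ = C₁/C₂ = 0.617.
U₂ = 0.617 × 6.81×10⁻⁶ = 4.20×10⁻⁶ J.

4.20 μJ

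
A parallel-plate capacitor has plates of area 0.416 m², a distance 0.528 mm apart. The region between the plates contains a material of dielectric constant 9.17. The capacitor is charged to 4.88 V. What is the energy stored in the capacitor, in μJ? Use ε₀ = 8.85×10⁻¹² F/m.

U ≈ 0.761 μJ

C = κε₀A/d = 9.17 × 8.85×10⁻¹² × 0.416 / 5.28×10⁻⁴ = 6.39×10⁻⁸ F.
U = ½CV² = ½ × 6.39×10⁻⁸ × (4.88)² = 7.61×10⁻⁷ J.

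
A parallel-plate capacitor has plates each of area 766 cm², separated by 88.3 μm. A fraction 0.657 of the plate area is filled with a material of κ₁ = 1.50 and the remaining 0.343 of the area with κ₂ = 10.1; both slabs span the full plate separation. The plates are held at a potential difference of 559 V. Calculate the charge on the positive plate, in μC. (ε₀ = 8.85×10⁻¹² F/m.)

Q ≈ 19.1 μC

A = 766 cm² = 7.66×10⁻² m².
Side-by-side slabs ⇒ two capacitors in parallel, each spanning the full gap.
C₁ = κ₁ε₀A₁/d = 1.50 × 8.85×10⁻¹² × 5.03×10⁻² / 8.83×10⁻⁵ = 7.57×10⁻⁹ F.
C₂ = κ₂ε₀A₂/d = 10.1 × 8.85×10⁻¹² × 2.63×10⁻² / 8.83×10⁻⁵ = 2.66×10⁻⁸ F.
C = C₁ + C₂ = 3.42×10⁻⁸ F.
Q = CV = 3.42×10⁻⁸ × 559 = 1.91×10⁻⁵ C.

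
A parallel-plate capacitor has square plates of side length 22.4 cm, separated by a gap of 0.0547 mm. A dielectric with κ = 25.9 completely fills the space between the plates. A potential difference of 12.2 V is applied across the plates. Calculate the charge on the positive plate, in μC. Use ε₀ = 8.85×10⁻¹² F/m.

A = (22.4 cm)² = 5.02×10⁻² m².
C = κε₀A/d = 25.9 × 8.85×10⁻¹² × 5.02×10⁻² / 5.47×10⁻⁵ = 2.10×10⁻⁷ F.
Q = CV = 2.10×10⁻⁷ × 12.2 = 2.57×10⁻⁶ C.

Q ≈ 2.57 μC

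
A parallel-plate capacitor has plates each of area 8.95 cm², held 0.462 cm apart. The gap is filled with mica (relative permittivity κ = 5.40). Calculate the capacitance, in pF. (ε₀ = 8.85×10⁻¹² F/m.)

9.26 pF

A = 8.95 cm² = 8.95×10⁻⁴ m².
C = κε₀A/d = 5.40 × 8.85×10⁻¹² × 8.95×10⁻⁴ / 4.62×10⁻³ = 9.26×10⁻¹² F.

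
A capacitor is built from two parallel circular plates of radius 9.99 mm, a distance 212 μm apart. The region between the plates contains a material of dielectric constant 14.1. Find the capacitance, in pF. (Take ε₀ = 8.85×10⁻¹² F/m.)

C ≈ 185 pF

A = π(9.99 mm)² = 3.14×10⁻⁴ m².
C = κε₀A/d = 14.1 × 8.85×10⁻¹² × 3.14×10⁻⁴ / 2.12×10⁻⁴ = 1.85×10⁻¹⁰ F.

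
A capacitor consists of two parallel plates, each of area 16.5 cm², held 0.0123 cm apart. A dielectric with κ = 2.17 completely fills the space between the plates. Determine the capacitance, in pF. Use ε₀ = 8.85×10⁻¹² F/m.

A = 16.5 cm² = 1.65×10⁻³ m².
C = κε₀A/d = 2.17 × 8.85×10⁻¹² × 1.65×10⁻³ / 1.23×10⁻⁴ = 2.58×10⁻¹⁰ F.

258 pF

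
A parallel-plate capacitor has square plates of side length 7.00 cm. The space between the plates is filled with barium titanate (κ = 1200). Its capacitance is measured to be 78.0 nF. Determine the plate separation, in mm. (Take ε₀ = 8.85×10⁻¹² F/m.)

A = (7.00 cm)² = 4.90×10⁻³ m².
d = κε₀A/C = 1200 × 8.85×10⁻¹² × 4.90×10⁻³ / 7.80×10⁻⁸ = 6.67×10⁻⁴ m.

0.667 mm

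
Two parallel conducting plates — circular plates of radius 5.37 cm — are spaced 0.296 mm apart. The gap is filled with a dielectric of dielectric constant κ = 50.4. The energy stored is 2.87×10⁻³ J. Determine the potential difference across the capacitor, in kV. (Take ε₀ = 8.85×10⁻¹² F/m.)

0.648 kV

A = π(5.37 cm)² = 9.06×10⁻³ m².
C = κε₀A/d = 50.4 × 8.85×10⁻¹² × 9.06×10⁻³ / 2.96×10⁻⁴ = 1.37×10⁻⁸ F.
V = √(2U/C) = √(2 × 2.87×10⁻³ / 1.37×10⁻⁸) = 6.48×10² V.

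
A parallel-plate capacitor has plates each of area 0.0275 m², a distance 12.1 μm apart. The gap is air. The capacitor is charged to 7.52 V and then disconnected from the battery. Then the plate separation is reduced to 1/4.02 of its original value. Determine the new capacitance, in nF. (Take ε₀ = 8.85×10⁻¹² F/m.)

C ≈ 80.9 nF

Initially C₁ = ε₀A/d = 8.85×10⁻¹² × 2.75×10⁻² / 1.21×10⁻⁵ = 2.01×10⁻⁸ F.
C = ε₀A/d scales as 1/d, so C₂/C₁ = d₁/d₂ = 4.02.
C₂ = 4.02 × 2.01×10⁻⁸ = 8.09×10⁻⁸ F.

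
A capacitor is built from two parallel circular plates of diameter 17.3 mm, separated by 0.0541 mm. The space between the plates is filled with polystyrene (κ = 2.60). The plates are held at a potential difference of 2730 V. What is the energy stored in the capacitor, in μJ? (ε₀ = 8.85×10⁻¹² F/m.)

A = π(17.3/2 mm)² = 2.35×10⁻⁴ m².
C = κε₀A/d = 2.60 × 8.85×10⁻¹² × 2.35×10⁻⁴ / 5.41×10⁻⁵ = 10.00×10⁻¹¹ F.
U = ½CV² = ½ × 10.00×10⁻¹¹ × (2730)² = 3.73×10⁻⁴ J.

U ≈ 373 μJ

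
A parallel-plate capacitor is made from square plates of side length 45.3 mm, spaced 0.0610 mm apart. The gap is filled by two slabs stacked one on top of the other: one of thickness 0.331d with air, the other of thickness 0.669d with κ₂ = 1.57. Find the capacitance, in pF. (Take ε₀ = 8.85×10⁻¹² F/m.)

A = (45.3 mm)² = 2.05×10⁻³ m².
Stacked slabs ⇒ two capacitors in series, each with the full plate area.
C₁ = κ₁ε₀A/d₁ = 1.00 × 8.85×10⁻¹² × 2.05×10⁻³ / 2.02×10⁻⁵ = 8.99×10⁻¹⁰ F.
C₂ = κ₂ε₀A/d₂ = 1.57 × 8.85×10⁻¹² × 2.05×10⁻³ / 4.08×10⁻⁵ = 6.99×10⁻¹⁰ F.
C = (1/C₁ + 1/C₂)⁻¹ = 3.93×10⁻¹⁰ F.

C ≈ 393 pF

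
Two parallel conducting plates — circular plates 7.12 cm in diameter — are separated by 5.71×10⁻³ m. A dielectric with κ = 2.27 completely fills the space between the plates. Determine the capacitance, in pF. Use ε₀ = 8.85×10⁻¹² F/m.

C ≈ 14.0 pF

A = π(7.12/2 cm)² = 3.98×10⁻³ m².
C = κε₀A/d = 2.27 × 8.85×10⁻¹² × 3.98×10⁻³ / 5.71×10⁻³ = 1.40×10⁻¹¹ F.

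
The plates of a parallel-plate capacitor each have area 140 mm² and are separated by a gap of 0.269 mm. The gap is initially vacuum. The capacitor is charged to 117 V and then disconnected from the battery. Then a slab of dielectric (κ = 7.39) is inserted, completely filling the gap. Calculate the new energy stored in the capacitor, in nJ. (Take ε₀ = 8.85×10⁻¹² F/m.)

A = 140 mm² = 1.40×10⁻⁴ m².
Initially C₁ = ε₀A/d = 8.85×10⁻¹² × 1.40×10⁻⁴ / 2.69×10⁻⁴ = 4.61×10⁻¹² F.
U₁ = 3.15×10⁻⁸ J.
Isolated ⇒ Q is held fixed. C₂ = 7.39 C₁ and U = Q²/(2C), so U₂/U₁ = C₁/C₂ = 0.135.
U₂ = 0.135 × 3.15×10⁻⁸ = 4.27×10⁻⁹ J.

U ≈ 4.27 nJ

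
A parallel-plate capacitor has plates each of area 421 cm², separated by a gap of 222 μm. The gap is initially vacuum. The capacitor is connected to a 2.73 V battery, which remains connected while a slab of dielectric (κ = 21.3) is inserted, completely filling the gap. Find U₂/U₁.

Battery connected ⇒ V is held fixed.
C₂ = 21.3 C₁ and U = ½CV², so U₂/U₁ = C₂/C₁ = 21.3.

21.3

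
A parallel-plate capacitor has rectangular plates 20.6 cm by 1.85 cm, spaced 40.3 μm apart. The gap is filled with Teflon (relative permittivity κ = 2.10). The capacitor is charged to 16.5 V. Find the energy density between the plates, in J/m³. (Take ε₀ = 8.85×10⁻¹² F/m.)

u ≈ 1.56 J/m³

E = V/d = 16.5 / 4.03×10⁻⁵ = 4.09×10⁵ V/m.
u = ½κε₀E² = ½ × 2.10 × 8.85×10⁻¹² × (4.09×10⁵)² = 1.56 J/m³.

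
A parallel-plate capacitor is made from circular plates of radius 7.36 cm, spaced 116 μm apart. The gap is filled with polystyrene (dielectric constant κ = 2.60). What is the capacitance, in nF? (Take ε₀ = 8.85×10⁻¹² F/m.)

C ≈ 3.38 nF

A = π(7.36 cm)² = 1.70×10⁻² m².
C = κε₀A/d = 2.60 × 8.85×10⁻¹² × 1.70×10⁻² / 1.16×10⁻⁴ = 3.38×10⁻⁹ F.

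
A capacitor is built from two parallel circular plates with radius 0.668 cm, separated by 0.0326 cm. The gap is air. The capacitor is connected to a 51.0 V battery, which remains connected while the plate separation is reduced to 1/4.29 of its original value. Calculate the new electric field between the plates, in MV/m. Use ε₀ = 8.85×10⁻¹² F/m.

A = π(0.668 cm)² = 1.40×10⁻⁴ m².
Initially C₁ = ε₀A/d = 8.85×10⁻¹² × 1.40×10⁻⁴ / 3.26×10⁻⁴ = 3.81×10⁻¹² F.
E₁ = 1.56×10⁵ V/m.
Battery connected ⇒ V is held fixed. E = V/d, so E₂/E₁ = d₁/d₂ = 4.29.
E₂ = 4.29 × 1.56×10⁵ = 6.71×10⁵ V/m.

E ≈ 0.671 MV/m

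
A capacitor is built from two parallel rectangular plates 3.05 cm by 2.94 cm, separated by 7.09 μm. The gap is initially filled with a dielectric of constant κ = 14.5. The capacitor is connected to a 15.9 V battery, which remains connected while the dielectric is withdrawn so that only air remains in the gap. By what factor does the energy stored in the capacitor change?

Battery connected ⇒ V is held fixed.
C₂ = 0.0690 C₁ and U = ½CV², so U₂/U₁ = C₂/C₁ = 0.0690.

U₂/U₁ ≈ 0.0690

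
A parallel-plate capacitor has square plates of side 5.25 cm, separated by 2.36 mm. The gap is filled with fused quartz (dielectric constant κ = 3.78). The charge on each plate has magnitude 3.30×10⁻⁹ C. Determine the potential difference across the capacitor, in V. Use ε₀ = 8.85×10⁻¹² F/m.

A = (5.25 cm)² = 2.76×10⁻³ m².
C = κε₀A/d = 3.78 × 8.85×10⁻¹² × 2.76×10⁻³ / 2.36×10⁻³ = 3.91×10⁻¹¹ F.
V = Q/C = 3.30×10⁻⁹ / 3.91×10⁻¹¹ = 84.5 V.

V ≈ 84.5 V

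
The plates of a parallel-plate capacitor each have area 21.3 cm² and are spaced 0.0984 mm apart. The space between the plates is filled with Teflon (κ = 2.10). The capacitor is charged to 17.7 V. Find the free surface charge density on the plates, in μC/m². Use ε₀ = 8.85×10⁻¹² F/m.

A = 21.3 cm² = 2.13×10⁻³ m².
C = κε₀A/d = 2.10 × 8.85×10⁻¹² × 2.13×10⁻³ / 9.84×10⁻⁵ = 4.02×10⁻¹⁰ F.
σ = Q/A = CV/A = 4.02×10⁻¹⁰ × 17.7 / 2.13×10⁻³ = 3.34×10⁻⁶ C/m².

3.34 μC/m²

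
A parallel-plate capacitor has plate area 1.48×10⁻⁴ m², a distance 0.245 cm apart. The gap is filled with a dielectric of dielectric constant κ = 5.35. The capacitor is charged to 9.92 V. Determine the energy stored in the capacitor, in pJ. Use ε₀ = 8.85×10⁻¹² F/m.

U ≈ 141 pJ

C = κε₀A/d = 5.35 × 8.85×10⁻¹² × 1.48×10⁻⁴ / 2.45×10⁻³ = 2.86×10⁻¹² F.
U = ½CV² = ½ × 2.86×10⁻¹² × (9.92)² = 1.41×10⁻¹⁰ J.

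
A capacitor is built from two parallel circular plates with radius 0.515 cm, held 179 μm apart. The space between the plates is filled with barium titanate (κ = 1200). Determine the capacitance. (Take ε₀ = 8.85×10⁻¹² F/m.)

C ≈ 4.94 nF

A = π(0.515 cm)² = 8.33×10⁻⁵ m².
C = κε₀A/d = 1200 × 8.85×10⁻¹² × 8.33×10⁻⁵ / 1.79×10⁻⁴ = 4.94×10⁻⁹ F.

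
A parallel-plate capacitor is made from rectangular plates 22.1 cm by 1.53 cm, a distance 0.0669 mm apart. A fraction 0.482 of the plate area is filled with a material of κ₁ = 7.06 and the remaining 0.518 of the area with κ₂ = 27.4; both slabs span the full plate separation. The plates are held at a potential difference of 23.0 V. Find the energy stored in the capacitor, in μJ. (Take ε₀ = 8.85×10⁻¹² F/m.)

A = 22.1 × 1.53 cm² = 3.38×10⁻³ m².
Side-by-side slabs ⇒ two capacitors in parallel, each spanning the full gap.
C₁ = κ₁ε₀A₁/d = 7.06 × 8.85×10⁻¹² × 1.63×10⁻³ / 6.69×10⁻⁵ = 1.52×10⁻⁹ F.
C₂ = κ₂ε₀A₂/d = 27.4 × 8.85×10⁻¹² × 1.75×10⁻³ / 6.69×10⁻⁵ = 6.35×10⁻⁹ F.
C = C₁ + C₂ = 7.87×10⁻⁹ F.
U = ½CV² = ½ × 7.87×10⁻⁹ × (23.0)² = 2.08×10⁻⁶ J.

2.08 μJ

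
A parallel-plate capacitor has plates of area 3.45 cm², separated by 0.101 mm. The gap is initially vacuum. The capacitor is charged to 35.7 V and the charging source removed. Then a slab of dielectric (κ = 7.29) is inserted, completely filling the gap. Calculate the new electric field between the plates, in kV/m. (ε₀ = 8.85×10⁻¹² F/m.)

48.5 kV/m

A = 3.45 cm² = 3.45×10⁻⁴ m².
Initially C₁ = ε₀A/d = 8.85×10⁻¹² × 3.45×10⁻⁴ / 1.01×10⁻⁴ = 3.02×10⁻¹¹ F.
E₁ = 3.53×10⁵ V/m.
Isolated ⇒ Q is held fixed. V₂ = Q/C₂ = V₁/7.29; E = V/d, so E₂/E₁ = (V₂/V₁)(d₁/d₂) = 0.137.
E₂ = 0.137 × 3.53×10⁵ = 4.85×10⁴ V/m.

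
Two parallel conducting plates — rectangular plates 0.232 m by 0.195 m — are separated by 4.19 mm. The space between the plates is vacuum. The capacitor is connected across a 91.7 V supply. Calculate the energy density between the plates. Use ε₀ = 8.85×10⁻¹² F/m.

E = V/d = 91.7 / 4.19×10⁻³ = 2.19×10⁴ V/m.
u = ½ε₀E² = ½ × 8.85×10⁻¹² × (2.19×10⁴)² = 2.12×10⁻³ J/m³.

u ≈ 2.12 mJ/m³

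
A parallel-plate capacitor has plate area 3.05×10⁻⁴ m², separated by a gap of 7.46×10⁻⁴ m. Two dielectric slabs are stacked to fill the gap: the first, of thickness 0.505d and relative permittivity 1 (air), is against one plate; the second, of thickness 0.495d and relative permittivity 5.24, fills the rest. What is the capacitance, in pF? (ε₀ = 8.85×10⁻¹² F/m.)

Stacked slabs ⇒ two capacitors in series, each with the full plate area.
C₁ = κ₁ε₀A/d₁ = 1.00 × 8.85×10⁻¹² × 3.05×10⁻⁴ / 3.77×10⁻⁴ = 7.16×10⁻¹² F.
C₂ = κ₂ε₀A/d₂ = 5.24 × 8.85×10⁻¹² × 3.05×10⁻⁴ / 3.69×10⁻⁴ = 3.83×10⁻¹¹ F.
C = (1/C₁ + 1/C₂)⁻¹ = 6.04×10⁻¹² F.

6.04 pF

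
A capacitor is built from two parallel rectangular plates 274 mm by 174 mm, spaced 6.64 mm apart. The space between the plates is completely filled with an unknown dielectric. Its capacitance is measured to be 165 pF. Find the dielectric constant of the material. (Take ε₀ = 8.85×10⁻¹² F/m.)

A = 274 × 174 mm² = 4.77×10⁻² m².
κ = Cd/(ε₀A) = 1.65×10⁻¹⁰ × 6.64×10⁻³ / (8.85×10⁻¹² × 4.77×10⁻²) = 2.60.

κ ≈ 2.60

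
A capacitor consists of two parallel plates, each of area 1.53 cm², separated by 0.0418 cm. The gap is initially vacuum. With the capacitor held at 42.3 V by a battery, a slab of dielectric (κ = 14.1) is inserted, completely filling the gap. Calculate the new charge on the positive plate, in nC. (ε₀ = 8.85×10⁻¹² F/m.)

1.93 nC

A = 1.53 cm² = 1.53×10⁻⁴ m².
Initially C₁ = ε₀A/d = 8.85×10⁻¹² × 1.53×10⁻⁴ / 4.18×10⁻⁴ = 3.24×10⁻¹² F.
Q₁ = 1.37×10⁻¹⁰ C.
Battery connected ⇒ V is held fixed. C₂ = 14.1 C₁ and Q = CV, so Q₂/Q₁ = C₂/C₁ = 14.1.
Q₂ = 14.1 × 1.37×10⁻¹⁰ = 1.93×10⁻⁹ C.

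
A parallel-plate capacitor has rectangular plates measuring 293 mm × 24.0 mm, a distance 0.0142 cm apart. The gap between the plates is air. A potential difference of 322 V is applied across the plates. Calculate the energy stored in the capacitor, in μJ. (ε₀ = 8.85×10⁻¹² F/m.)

A = 293 × 24.0 mm² = 7.03×10⁻³ m².
C = ε₀A/d = 8.85×10⁻¹² × 7.03×10⁻³ / 1.42×10⁻⁴ = 4.38×10⁻¹⁰ F.
U = ½CV² = ½ × 4.38×10⁻¹⁰ × (322)² = 2.27×10⁻⁵ J.

U ≈ 22.7 μJ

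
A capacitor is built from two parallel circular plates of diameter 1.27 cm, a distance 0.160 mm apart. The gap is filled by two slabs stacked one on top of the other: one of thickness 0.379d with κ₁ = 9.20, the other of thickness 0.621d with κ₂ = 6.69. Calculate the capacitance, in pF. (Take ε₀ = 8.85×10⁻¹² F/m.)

A = π(1.27/2 cm)² = 1.27×10⁻⁴ m².
Stacked slabs ⇒ two capacitors in series, each with the full plate area.
C₁ = κ₁ε₀A/d₁ = 9.20 × 8.85×10⁻¹² × 1.27×10⁻⁴ / 6.06×10⁻⁵ = 1.70×10⁻¹⁰ F.
C₂ = κ₂ε₀A/d₂ = 6.69 × 8.85×10⁻¹² × 1.27×10⁻⁴ / 9.94×10⁻⁵ = 7.55×10⁻¹¹ F.
C = (1/C₁ + 1/C₂)⁻¹ = 5.23×10⁻¹¹ F.

C ≈ 52.3 pF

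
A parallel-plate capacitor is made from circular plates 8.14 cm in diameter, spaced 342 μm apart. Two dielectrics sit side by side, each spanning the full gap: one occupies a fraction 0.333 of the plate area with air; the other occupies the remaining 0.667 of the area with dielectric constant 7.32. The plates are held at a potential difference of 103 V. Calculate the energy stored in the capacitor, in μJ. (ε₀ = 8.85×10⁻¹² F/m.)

3.73 μJ

A = π(8.14/2 cm)² = 5.20×10⁻³ m².
Side-by-side slabs ⇒ two capacitors in parallel, each spanning the full gap.
C₁ = κ₁ε₀A₁/d = 1.00 × 8.85×10⁻¹² × 1.73×10⁻³ / 3.42×10⁻⁴ = 4.48×10⁻¹¹ F.
C₂ = κ₂ε₀A₂/d = 7.32 × 8.85×10⁻¹² × 3.47×10⁻³ / 3.42×10⁻⁴ = 6.57×10⁻¹⁰ F.
C = C₁ + C₂ = 7.02×10⁻¹⁰ F.
U = ½CV² = ½ × 7.02×10⁻¹⁰ × (103)² = 3.73×10⁻⁶ J.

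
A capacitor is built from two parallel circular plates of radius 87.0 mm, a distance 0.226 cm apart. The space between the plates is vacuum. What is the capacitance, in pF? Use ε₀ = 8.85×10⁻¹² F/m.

A = π(87.0 mm)² = 2.38×10⁻² m².
C = ε₀A/d = 8.85×10⁻¹² × 2.38×10⁻² / 2.26×10⁻³ = 9.31×10⁻¹¹ F.

93.1 pF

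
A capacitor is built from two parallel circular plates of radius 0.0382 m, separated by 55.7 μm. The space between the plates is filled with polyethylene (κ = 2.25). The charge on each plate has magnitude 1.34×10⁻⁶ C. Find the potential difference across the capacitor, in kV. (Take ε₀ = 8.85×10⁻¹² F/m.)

A = π(0.0382 m)² = 4.58×10⁻³ m².
C = κε₀A/d = 2.25 × 8.85×10⁻¹² × 4.58×10⁻³ / 5.57×10⁻⁵ = 1.64×10⁻⁹ F.
V = Q/C = 1.34×10⁻⁶ / 1.64×10⁻⁹ = 8.18×10² V.

V ≈ 0.818 kV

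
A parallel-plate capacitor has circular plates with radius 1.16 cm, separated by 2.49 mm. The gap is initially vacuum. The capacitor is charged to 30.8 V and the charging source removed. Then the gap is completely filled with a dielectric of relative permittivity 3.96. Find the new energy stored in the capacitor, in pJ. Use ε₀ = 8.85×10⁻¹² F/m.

A = π(1.16 cm)² = 4.23×10⁻⁴ m².
Initially C₁ = ε₀A/d = 8.85×10⁻¹² × 4.23×10⁻⁴ / 2.49×10⁻³ = 1.50×10⁻¹² F.
U₁ = 7.13×10⁻¹⁰ J.
Isolated ⇒ Q is held fixed. C₂ = 3.96 C₁ and U = Q²/(2C), so U₂/U₁ = C₁/C₂ = 0.253.
U₂ = 0.253 × 7.13×10⁻¹⁰ = 1.80×10⁻¹⁰ J.

U ≈ 180 pJ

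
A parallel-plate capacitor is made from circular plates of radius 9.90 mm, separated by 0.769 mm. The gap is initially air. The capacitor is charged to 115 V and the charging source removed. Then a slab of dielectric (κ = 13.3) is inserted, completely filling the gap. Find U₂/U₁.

U₂/U₁ ≈ 0.0752

Isolated ⇒ Q is held fixed.
C₂ = 13.3 C₁ and U = Q²/(2C), so U₂/U₁ = C₁/C₂ = 0.0752.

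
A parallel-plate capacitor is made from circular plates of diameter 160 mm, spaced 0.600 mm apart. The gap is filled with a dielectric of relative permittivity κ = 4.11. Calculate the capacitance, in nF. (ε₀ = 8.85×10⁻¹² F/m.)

A = π(160/2 mm)² = 2.01×10⁻² m².
C = κε₀A/d = 4.11 × 8.85×10⁻¹² × 2.01×10⁻² / 6.00×10⁻⁴ = 1.22×10⁻⁹ F.

1.22 nF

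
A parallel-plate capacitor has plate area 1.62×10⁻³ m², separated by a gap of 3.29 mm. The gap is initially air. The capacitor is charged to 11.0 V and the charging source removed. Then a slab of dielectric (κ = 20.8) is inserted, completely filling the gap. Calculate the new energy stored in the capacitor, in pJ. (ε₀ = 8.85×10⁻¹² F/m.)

Initially C₁ = ε₀A/d = 8.85×10⁻¹² × 1.62×10⁻³ / 3.29×10⁻³ = 4.36×10⁻¹² F.
U₁ = 2.64×10⁻¹⁰ J.
Isolated ⇒ Q is held fixed. C₂ = 20.8 C₁ and U = Q²/(2C), so U₂/U₁ = C₁/C₂ = 0.0481.
U₂ = 0.0481 × 2.64×10⁻¹⁰ = 1.27×10⁻¹¹ J.

U ≈ 12.7 pJ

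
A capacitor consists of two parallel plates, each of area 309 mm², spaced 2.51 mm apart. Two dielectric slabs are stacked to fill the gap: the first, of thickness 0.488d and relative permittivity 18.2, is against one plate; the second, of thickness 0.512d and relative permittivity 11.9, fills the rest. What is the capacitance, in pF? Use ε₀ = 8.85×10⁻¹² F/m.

15.6 pF

A = 309 mm² = 3.09×10⁻⁴ m².
Stacked slabs ⇒ two capacitors in series, each with the full plate area.
C₁ = κ₁ε₀A/d₁ = 18.2 × 8.85×10⁻¹² × 3.09×10⁻⁴ / 1.22×10⁻³ = 4.06×10⁻¹¹ F.
C₂ = κ₂ε₀A/d₂ = 11.9 × 8.85×10⁻¹² × 3.09×10⁻⁴ / 1.29×10⁻³ = 2.53×10⁻¹¹ F.
C = (1/C₁ + 1/C₂)⁻¹ = 1.56×10⁻¹¹ F.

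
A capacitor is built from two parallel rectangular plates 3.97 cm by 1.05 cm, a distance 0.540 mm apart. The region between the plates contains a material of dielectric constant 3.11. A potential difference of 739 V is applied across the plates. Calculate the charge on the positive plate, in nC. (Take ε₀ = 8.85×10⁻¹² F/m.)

Q ≈ 15.7 nC

A = 3.97 × 1.05 cm² = 4.17×10⁻⁴ m².
C = κε₀A/d = 3.11 × 8.85×10⁻¹² × 4.17×10⁻⁴ / 5.40×10⁻⁴ = 2.12×10⁻¹¹ F.
Q = CV = 2.12×10⁻¹¹ × 739 = 1.57×10⁻⁸ C.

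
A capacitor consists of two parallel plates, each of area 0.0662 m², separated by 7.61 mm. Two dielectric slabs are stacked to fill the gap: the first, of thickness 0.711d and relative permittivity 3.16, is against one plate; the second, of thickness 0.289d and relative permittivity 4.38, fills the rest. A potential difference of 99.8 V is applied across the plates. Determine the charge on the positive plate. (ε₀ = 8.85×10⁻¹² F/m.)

Q ≈ 26.4 nC

Stacked slabs ⇒ two capacitors in series, each with the full plate area.
C₁ = κ₁ε₀A/d₁ = 3.16 × 8.85×10⁻¹² × 6.62×10⁻² / 5.41×10⁻³ = 3.42×10⁻¹⁰ F.
C₂ = κ₂ε₀A/d₂ = 4.38 × 8.85×10⁻¹² × 6.62×10⁻² / 2.20×10⁻³ = 1.17×10⁻⁹ F.
C = (1/C₁ + 1/C₂)⁻¹ = 2.65×10⁻¹⁰ F.
Q = CV = 2.65×10⁻¹⁰ × 99.8 = 2.64×10⁻⁸ C.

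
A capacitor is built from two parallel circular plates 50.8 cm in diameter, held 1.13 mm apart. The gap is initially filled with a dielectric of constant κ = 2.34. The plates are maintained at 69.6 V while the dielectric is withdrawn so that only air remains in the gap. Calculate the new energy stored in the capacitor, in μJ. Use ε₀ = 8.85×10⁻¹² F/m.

U ≈ 3.84 μJ

A = π(50.8/2 cm)² = 0.203 m².
Initially C₁ = κε₀A/d = 2.34 × 8.85×10⁻¹² × 0.203 / 1.13×10⁻³ = 3.71×10⁻⁹ F.
U₁ = 9.00×10⁻⁶ J.
Battery connected ⇒ V is held fixed. C₂ = 0.427 C₁ and U = ½CV², so U₂/U₁ = C₂/C₁ = 0.427.
U₂ = 0.427 × 9.00×10⁻⁶ = 3.84×10⁻⁶ J.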